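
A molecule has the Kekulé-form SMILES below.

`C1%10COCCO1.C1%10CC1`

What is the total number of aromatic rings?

0

The SMILES encodes a six-membered saturated ring with oxygens at positions 1 and 4; a three-membered saturated carbon ring.
The 6-membered ring with two oxygens (1,4) has only sp³ atoms, so it is not fully conjugated — not aromatic (1,4-dioxane).
The 3-membered ring has only sp³ atoms, so it is not fully conjugated — not aromatic (cyclopropane).
None of the rings are aromatic. Total: 0.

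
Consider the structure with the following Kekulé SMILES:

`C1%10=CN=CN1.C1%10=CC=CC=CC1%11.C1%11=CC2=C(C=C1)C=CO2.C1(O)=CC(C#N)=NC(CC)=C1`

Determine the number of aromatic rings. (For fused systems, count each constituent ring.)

The SMILES encodes a five-membered ring with nitrogens at positions 1 and 3 (one bearing H, one in a C=N bond) and two double bonds; a seven-membered carbon ring with three C=C double bonds and one sp³ carbon; a six-membered carbon ring with three alternating C=C double bonds, fused to a five-membered ring containing one oxygen and two C=C double bonds; a six-membered ring of five carbons and one nitrogen with three alternating double bonds.
The 5-membered ring with two nitrogens (one N–H, one =N–) is fully conjugated (every ring atom contributes a p orbital); 2 ring double bonds (4 π electrons) plus a heteroatom lone pair (2) give 6 π electrons. Since 6 = 4n+2 (n=1), it is aromatic (imidazole).
The 7-membered ring has one sp³ carbon, so it is not fully conjugated — not aromatic (cycloheptatriene).
The fused 6/5-membered bicyclic (with one oxygen) is a single π system with 9 sp² atoms and 10 π electrons from ring double bonds plus a heteroatom lone pair. 10 = 4(2)+2, so the system is aromatic and both rings count as aromatic (benzofuran).
The 6-membered ring with one nitrogen has a continuous p-orbital overlap around the ring; 3 ring double bonds give 6 π electrons. Since 6 = 4n+2 (n=1), it is aromatic (pyridine).
4 of the 5 rings are aromatic. Total: 4.

4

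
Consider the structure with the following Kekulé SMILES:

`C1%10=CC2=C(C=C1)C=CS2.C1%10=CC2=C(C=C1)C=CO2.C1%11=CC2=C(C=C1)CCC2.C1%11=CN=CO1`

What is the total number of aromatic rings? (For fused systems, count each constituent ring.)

6

The SMILES encodes a six-membered carbon ring with three alternating C=C double bonds, fused to a five-membered ring containing one sulfur and two C=C double bonds; a six-membered carbon ring with three alternating C=C double bonds, fused to a five-membered ring containing one oxygen and two C=C double bonds; a six-membered carbon ring with three alternating C=C double bonds, fused to a saturated five-membered carbon ring; a five-membered ring with an oxygen at position 1 and a nitrogen at position 3 (in a C=N bond), with two double bonds.
The fused 6/5-membered bicyclic (with one sulfur) is a single π system with 9 sp² atoms and 10 π electrons from ring double bonds plus a heteroatom lone pair. 10 = 4(2)+2, so the system is aromatic and both rings count as aromatic (benzothiophene).
The fused 6/5-membered bicyclic (with one oxygen) is a single π system with 9 sp² atoms and 10 π electrons from ring double bonds plus a heteroatom lone pair. 10 = 4(2)+2, so the system is aromatic and both rings count as aromatic (benzofuran).
The 6-membered ring is fully conjugated (every ring atom contributes a p orbital); 3 ring double bonds give 6 π electrons. Since 6 = 4n+2 (n=1), it is aromatic (benzene ring).
The 5-membered ring has three sp³ carbons, so it is not fully conjugated — not aromatic (cyclopentane ring).
The 5-membered ring with one oxygen and one =N– is planar and fully conjugated; 2 ring double bonds (4 π electrons) plus a heteroatom lone pair (2) give 6 π electrons. Since 6 = 4n+2 (n=1), it is aromatic (oxazole).
6 of the 7 rings are aromatic. Total: 6.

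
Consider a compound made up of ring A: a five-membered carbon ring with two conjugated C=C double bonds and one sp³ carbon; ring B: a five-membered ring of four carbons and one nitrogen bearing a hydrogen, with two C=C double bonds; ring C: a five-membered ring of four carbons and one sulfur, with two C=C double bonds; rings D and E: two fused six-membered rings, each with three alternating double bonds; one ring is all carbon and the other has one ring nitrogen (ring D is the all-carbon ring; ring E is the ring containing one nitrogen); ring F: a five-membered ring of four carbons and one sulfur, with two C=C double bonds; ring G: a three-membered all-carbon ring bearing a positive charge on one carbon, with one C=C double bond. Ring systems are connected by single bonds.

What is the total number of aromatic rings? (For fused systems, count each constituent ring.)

Ring A has one sp³ carbon, so it is not fully conjugated — not aromatic (cyclopentadiene).
Ring B has a continuous p-orbital overlap around the ring; 2 ring double bonds (4 π electrons) plus a heteroatom lone pair (2) give 6 π electrons. 6 = 4(1)+2, so ring B is aromatic (pyrrole).
Ring C is fully conjugated (every ring atom contributes a p orbital); 2 ring double bonds (4 π electrons) plus a heteroatom lone pair (2) give 6 π electrons. 6 = 4(1)+2, so ring C is aromatic (thiophene).
Rings D and E form a fused bicyclic system (with one nitrogen) with 10 sp² atoms and 10 π electrons from ring double bonds. 10 = 4(2)+2, so the system is aromatic and both rings count as aromatic (quinoline).
Ring F is planar and fully conjugated; 2 ring double bonds (4 π electrons) plus a heteroatom lone pair (2) give 6 π electrons. 6 = 4(1)+2, so ring F is aromatic (thiophene).
Ring G has a continuous p-orbital overlap around the ring; 1 ring double bond (2 π electrons) plus the carbocation's empty p orbital (0, but keeps the ring conjugated) give 2 π electrons. That satisfies 4n+2 with n=0, so ring G is aromatic (cyclopropenyl cation).
Aromatic: B, C, D, E, F, G. Total: 6.

6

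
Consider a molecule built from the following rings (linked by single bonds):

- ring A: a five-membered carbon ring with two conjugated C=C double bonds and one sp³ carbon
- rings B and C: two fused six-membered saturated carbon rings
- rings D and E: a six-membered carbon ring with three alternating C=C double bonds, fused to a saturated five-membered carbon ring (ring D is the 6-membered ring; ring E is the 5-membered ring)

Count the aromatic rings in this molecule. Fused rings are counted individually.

Ring A has one sp³ carbon, so it is not fully conjugated — not aromatic (cyclopentadiene).
Ring B has only sp³ atoms, so it is not fully conjugated — not aromatic (cyclohexane ring).
Ring C has only sp³ atoms, so it is not fully conjugated — not aromatic (cyclohexane ring).
Ring D is planar and fully conjugated; 3 ring double bonds give 6 π electrons. That satisfies 4n+2 with n=1, so ring D is aromatic (benzene ring).
Ring E has three sp³ carbons, so it is not fully conjugated — not aromatic (cyclopentane ring).
Aromatic: D. Total: 1.

1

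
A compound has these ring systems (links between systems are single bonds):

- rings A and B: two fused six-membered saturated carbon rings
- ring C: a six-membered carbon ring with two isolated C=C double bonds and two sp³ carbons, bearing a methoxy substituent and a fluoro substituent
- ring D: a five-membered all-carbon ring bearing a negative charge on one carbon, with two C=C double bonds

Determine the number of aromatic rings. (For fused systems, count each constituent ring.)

Ring A has only sp³ atoms, so it is not fully conjugated — not aromatic (cyclohexane ring).
Ring B has only sp³ atoms, so it is not fully conjugated — not aromatic (cyclohexane ring).
Ring C has two sp³ carbons, so it is not fully conjugated — not aromatic (1,4-cyclohexadiene).
Ring D is fully conjugated (every ring atom contributes a p orbital); 2 ring double bonds (4 π electrons) plus the carbanion lone pair (2) give 6 π electrons. 6 = 4(1)+2, so ring D is aromatic (cyclopentadienyl anion).
Aromatic: D. Total: 1.

1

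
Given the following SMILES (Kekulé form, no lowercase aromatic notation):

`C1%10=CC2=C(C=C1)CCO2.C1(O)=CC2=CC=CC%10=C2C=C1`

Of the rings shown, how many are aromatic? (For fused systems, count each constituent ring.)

3

The SMILES encodes a six-membered carbon ring with three alternating C=C double bonds, fused to a five-membered ring containing one oxygen and two sp³ carbons; two fused six-membered carbon rings, each with three alternating C=C double bonds.
The 6-membered ring is fully conjugated (every ring atom contributes a p orbital); 3 ring double bonds give 6 π electrons. 6 = 4(1)+2, so it is aromatic (benzene ring).
The 5-membered ring with one oxygen has two sp³ carbons, so it is not fully conjugated — not aromatic (oxolane ring).
The fused 6/6-membered bicyclic is a single π system with 10 sp² atoms and 10 π electrons from ring double bonds. 10 = 4(2)+2, so the system is aromatic and both rings count as aromatic (naphthalene).
3 of the 4 rings are aromatic. Total: 3.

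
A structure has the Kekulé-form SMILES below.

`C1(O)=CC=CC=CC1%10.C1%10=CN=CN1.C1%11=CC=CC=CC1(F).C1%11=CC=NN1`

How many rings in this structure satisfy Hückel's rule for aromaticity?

2

The SMILES encodes a seven-membered carbon ring with three C=C double bonds and one sp³ carbon; a five-membered ring with nitrogens at positions 1 and 3 (one bearing H, one in a C=N bond) and two double bonds; a seven-membered carbon ring with three C=C double bonds and one sp³ carbon; a five-membered ring with two adjacent nitrogens (one bearing H, one in a double bond) and two double bonds.
The 7-membered ring has one sp³ carbon, so it is not fully conjugated — not aromatic (cycloheptatriene).
The 5-membered ring with two nitrogens (one N–H, one =N–) is fully conjugated (every ring atom contributes a p orbital); 2 ring double bonds (4 π electrons) plus a heteroatom lone pair (2) give 6 π electrons. Since 6 = 4n+2 (n=1), it is aromatic (imidazole).
The second 7-membered ring has one sp³ carbon, so it is not fully conjugated — not aromatic (cycloheptatriene).
The 5-membered ring with two adjacent nitrogens (one N–H, one =N–) is planar and fully conjugated; 2 ring double bonds (4 π electrons) plus a heteroatom lone pair (2) give 6 π electrons. 6 = 4(1)+2, so it is aromatic (pyrazole).
2 of the 4 rings are aromatic. Total: 2.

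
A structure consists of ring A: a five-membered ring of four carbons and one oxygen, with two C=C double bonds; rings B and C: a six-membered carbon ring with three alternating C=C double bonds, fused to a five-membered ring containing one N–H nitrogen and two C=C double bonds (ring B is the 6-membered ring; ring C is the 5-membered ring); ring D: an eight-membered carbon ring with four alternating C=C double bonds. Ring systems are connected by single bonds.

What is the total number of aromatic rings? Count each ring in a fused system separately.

Ring A has a continuous p-orbital overlap around the ring; 2 ring double bonds (4 π electrons) plus a heteroatom lone pair (2) give 6 π electrons. 6 = 4(1)+2, so ring A is aromatic (furan).
Rings B and C form a fused bicyclic system (with one N–H) with 9 sp² atoms and 10 π electrons from ring double bonds plus a heteroatom lone pair. 10 = 4(2)+2, so the system is aromatic and both rings count as aromatic (indole).
Ring D has only sp² ring atoms; a planar conformation would have a fully conjugated π system of 8 electrons. But 8 = 4(2), which is 4n not 4n+2, so ring D is not aromatic (cyclooctatetraene) — cyclooctatetraene distorts into a non-planar tub to avoid antiaromaticity.
Aromatic: A, B, C. Total: 3.

3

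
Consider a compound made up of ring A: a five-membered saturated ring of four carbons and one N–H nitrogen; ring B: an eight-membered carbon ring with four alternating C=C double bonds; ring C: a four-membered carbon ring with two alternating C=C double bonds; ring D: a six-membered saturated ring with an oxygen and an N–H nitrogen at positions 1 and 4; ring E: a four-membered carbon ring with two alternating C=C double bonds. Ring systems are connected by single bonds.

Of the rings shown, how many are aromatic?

0

Ring A has only sp³ atoms, so it is not fully conjugated — not aromatic (pyrrolidine).
Ring B has only sp² ring atoms; a planar conformation would have a fully conjugated π system of 8 electrons. But 8 = 4(2), which is 4n not 4n+2, so ring B is not aromatic (cyclooctatetraene) — cyclooctatetraene distorts into a non-planar tub to avoid antiaromaticity.
Ring C has only sp² ring atoms; a planar conformation would have a fully conjugated π system of 4 electrons. But 4 = 4(1), which is 4n not 4n+2, so ring C is not aromatic (cyclobutadiene) — cyclobutadiene is antiaromatic and distorts to a rectangle.
Ring D has only sp³ atoms, so it is not fully conjugated — not aromatic (morpholine).
Ring E has only sp² ring atoms; a planar conformation would have a fully conjugated π system of 4 electrons. But 4 = 4(1), which is 4n not 4n+2, so ring E is not aromatic (cyclobutadiene) — cyclobutadiene is antiaromatic and distorts to a rectangle.
No ring is aromatic. Total: 0.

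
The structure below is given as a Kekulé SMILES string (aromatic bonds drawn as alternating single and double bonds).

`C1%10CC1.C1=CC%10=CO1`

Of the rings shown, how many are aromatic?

1

The SMILES encodes a three-membered saturated carbon ring; a five-membered ring of four carbons and one oxygen, with two C=C double bonds.
The 3-membered ring has only sp³ atoms, so it is not fully conjugated — not aromatic (cyclopropane).
The 5-membered ring with one oxygen has a continuous p-orbital overlap around the ring; 2 ring double bonds (4 π electrons) plus a heteroatom lone pair (2) give 6 π electrons. Since 6 = 4n+2 (n=1), it is aromatic (furan).
1 of the 2 rings is aromatic. Total: 1.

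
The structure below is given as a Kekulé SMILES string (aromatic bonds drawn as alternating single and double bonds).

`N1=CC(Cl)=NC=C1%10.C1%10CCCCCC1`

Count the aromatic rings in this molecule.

The SMILES encodes a six-membered ring with nitrogens at positions 1 and 4 and three alternating double bonds; a seven-membered saturated carbon ring.
The 6-membered ring with two nitrogens (1,4) is planar and fully conjugated; 3 ring double bonds give 6 π electrons. 6 = 4(1)+2, so it is aromatic (pyrazine).
The 7-membered ring has only sp³ atoms, so it is not fully conjugated — not aromatic (cycloheptane).
1 of the 2 rings is aromatic. Total: 1.

1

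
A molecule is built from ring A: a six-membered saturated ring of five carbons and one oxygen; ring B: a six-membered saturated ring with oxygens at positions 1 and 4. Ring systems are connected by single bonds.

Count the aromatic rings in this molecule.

Ring A has only sp³ atoms, so it is not fully conjugated — not aromatic (tetrahydropyran).
Ring B has only sp³ atoms, so it is not fully conjugated — not aromatic (1,4-dioxane).
No ring is aromatic. Total: 0.

0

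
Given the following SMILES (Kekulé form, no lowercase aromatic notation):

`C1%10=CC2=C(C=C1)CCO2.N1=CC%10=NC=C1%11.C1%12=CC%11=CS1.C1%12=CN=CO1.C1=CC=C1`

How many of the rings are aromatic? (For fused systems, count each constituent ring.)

The SMILES encodes a six-membered carbon ring with three alternating C=C double bonds, fused to a five-membered ring containing one oxygen and two sp³ carbons; a six-membered ring with nitrogens at positions 1 and 4 and three alternating double bonds; a five-membered ring of four carbons and one sulfur, with two C=C double bonds; a five-membered ring with an oxygen at position 1 and a nitrogen at position 3 (in a C=N bond), with two double bonds; a four-membered carbon ring with two alternating C=C double bonds.
The 6-membered ring is planar and fully conjugated; 3 ring double bonds give 6 π electrons. That satisfies 4n+2 with n=1, so it is aromatic (benzene ring).
The 5-membered ring with one oxygen has two sp³ carbons, so it is not fully conjugated — not aromatic (oxolane ring).
The 6-membered ring with two nitrogens (1,4) has a continuous p-orbital overlap around the ring; 3 ring double bonds give 6 π electrons. 6 = 4(1)+2, so it is aromatic (pyrazine).
The 5-membered ring with one sulfur is fully conjugated (every ring atom contributes a p orbital); 2 ring double bonds (4 π electrons) plus a heteroatom lone pair (2) give 6 π electrons. Since 6 = 4n+2 (n=1), it is aromatic (thiophene).
The 5-membered ring with one oxygen and one =N– is fully conjugated (every ring atom contributes a p orbital); 2 ring double bonds (4 π electrons) plus a heteroatom lone pair (2) give 6 π electrons. 6 = 4(1)+2, so it is aromatic (oxazole).
The 4-membered ring has only sp² ring atoms; a planar conformation would have a fully conjugated π system of 4 electrons. But 4 = 4(1), which is 4n not 4n+2, so it is not aromatic (cyclobutadiene) — cyclobutadiene is antiaromatic and distorts to a rectangle.
4 of the 6 rings are aromatic. Total: 4.

4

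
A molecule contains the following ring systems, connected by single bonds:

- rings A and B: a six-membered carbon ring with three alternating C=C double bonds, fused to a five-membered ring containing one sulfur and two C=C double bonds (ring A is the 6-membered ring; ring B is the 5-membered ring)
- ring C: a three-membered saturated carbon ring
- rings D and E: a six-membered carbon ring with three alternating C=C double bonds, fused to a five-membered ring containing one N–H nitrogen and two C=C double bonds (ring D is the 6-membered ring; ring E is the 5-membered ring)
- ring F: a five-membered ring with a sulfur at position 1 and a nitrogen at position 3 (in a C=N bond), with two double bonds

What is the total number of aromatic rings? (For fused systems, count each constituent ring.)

Rings A and B form a fused bicyclic system (with one sulfur) with 9 sp² atoms and 10 π electrons from ring double bonds plus a heteroatom lone pair. 10 = 4(2)+2, so the system is aromatic and both rings count as aromatic (benzothiophene).
Ring C has only sp³ atoms, so it is not fully conjugated — not aromatic (cyclopropane).
Rings D and E form a fused bicyclic system (with one N–H) with 9 sp² atoms and 10 π electrons from ring double bonds plus a heteroatom lone pair. 10 = 4(2)+2, so the system is aromatic and both rings count as aromatic (indole).
Ring F is fully conjugated (every ring atom contributes a p orbital); 2 ring double bonds (4 π electrons) plus a heteroatom lone pair (2) give 6 π electrons. That satisfies 4n+2 with n=1, so ring F is aromatic (thiazole).
Aromatic: A, B, D, E, F. Total: 5.

5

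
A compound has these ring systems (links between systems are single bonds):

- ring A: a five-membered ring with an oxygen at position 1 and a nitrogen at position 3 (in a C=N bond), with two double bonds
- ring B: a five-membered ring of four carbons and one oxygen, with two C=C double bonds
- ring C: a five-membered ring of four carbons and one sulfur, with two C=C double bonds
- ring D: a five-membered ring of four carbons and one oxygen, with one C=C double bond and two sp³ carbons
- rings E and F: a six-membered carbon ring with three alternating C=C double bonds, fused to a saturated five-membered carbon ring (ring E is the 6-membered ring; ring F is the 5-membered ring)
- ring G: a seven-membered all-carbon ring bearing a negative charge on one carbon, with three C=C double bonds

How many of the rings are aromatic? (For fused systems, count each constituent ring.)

4

Ring A has a continuous p-orbital overlap around the ring; 2 ring double bonds (4 π electrons) plus a heteroatom lone pair (2) give 6 π electrons. 6 = 4(1)+2, so ring A is aromatic (oxazole).
Ring B is planar and fully conjugated; 2 ring double bonds (4 π electrons) plus a heteroatom lone pair (2) give 6 π electrons. Since 6 = 4n+2 (n=1), ring B is aromatic (furan).
Ring C is fully conjugated (every ring atom contributes a p orbital); 2 ring double bonds (4 π electrons) plus a heteroatom lone pair (2) give 6 π electrons. 6 = 4(1)+2, so ring C is aromatic (thiophene).
Ring D has two sp³ carbons, so it is not fully conjugated — not aromatic (2,3-dihydrofuran).
Ring E is planar and fully conjugated; 3 ring double bonds give 6 π electrons. 6 = 4(1)+2, so ring E is aromatic (benzene ring).
Ring F has three sp³ carbons, so it is not fully conjugated — not aromatic (cyclopentane ring).
Ring G has only sp² ring atoms; a planar conformation would have a fully conjugated π system of 8 electrons. But 8 = 4(2), which is 4n not 4n+2, so ring G is not aromatic (cycloheptatrienyl anion).
Aromatic: A, B, C, E. Total: 4.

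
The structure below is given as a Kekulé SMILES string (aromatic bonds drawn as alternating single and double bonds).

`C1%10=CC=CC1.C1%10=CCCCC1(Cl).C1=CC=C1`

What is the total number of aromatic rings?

The SMILES encodes a five-membered carbon ring with two conjugated C=C double bonds and one sp³ carbon; a six-membered carbon ring with one C=C double bond; a four-membered carbon ring with two alternating C=C double bonds.
The 5-membered ring has one sp³ carbon, so it is not fully conjugated — not aromatic (cyclopentadiene).
The 6-membered ring has four sp³ carbons, so it is not fully conjugated — not aromatic (cyclohexene).
The 4-membered ring has only sp² ring atoms; a planar conformation would have a fully conjugated π system of 4 electrons. But 4 = 4(1), which is 4n not 4n+2, so it is not aromatic (cyclobutadiene) — cyclobutadiene is antiaromatic and distorts to a rectangle.
None of the rings are aromatic. Total: 0.

0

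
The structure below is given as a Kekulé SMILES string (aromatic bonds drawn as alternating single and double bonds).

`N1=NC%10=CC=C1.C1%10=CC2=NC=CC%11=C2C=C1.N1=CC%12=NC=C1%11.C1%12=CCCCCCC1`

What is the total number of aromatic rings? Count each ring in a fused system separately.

The SMILES encodes a six-membered ring with two adjacent nitrogens and three alternating double bonds; two fused six-membered rings, each with three alternating double bonds; one ring is all carbon and the other has one ring nitrogen; a six-membered ring with nitrogens at positions 1 and 4 and three alternating double bonds; an eight-membered carbon ring with one C=C double bond.
The 6-membered ring with two nitrogens (1,2) is fully conjugated (every ring atom contributes a p orbital); 3 ring double bonds give 6 π electrons. That satisfies 4n+2 with n=1, so it is aromatic (pyridazine).
The fused 6/6-membered bicyclic (with one nitrogen) is a single π system with 10 sp² atoms and 10 π electrons from ring double bonds. 10 = 4(2)+2, so the system is aromatic and both rings count as aromatic (quinoline).
The 6-membered ring with two nitrogens (1,4) has a continuous p-orbital overlap around the ring; 3 ring double bonds give 6 π electrons. Since 6 = 4n+2 (n=1), it is aromatic (pyrazine).
The 8-membered ring has six sp³ carbons, so it is not fully conjugated — not aromatic (cyclooctene).
4 of the 5 rings are aromatic. Total: 4.

4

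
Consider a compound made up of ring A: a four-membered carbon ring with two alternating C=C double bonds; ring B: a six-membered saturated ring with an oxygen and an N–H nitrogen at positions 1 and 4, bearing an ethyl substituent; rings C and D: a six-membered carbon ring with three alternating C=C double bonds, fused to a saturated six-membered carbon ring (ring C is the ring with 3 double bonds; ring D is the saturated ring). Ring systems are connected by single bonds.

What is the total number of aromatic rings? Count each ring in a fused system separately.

Ring A has only sp² ring atoms; a planar conformation would have a fully conjugated π system of 4 electrons. But 4 = 4(1), which is 4n not 4n+2, so ring A is not aromatic (cyclobutadiene) — cyclobutadiene is antiaromatic and distorts to a rectangle.
Ring B has only sp³ atoms, so it is not fully conjugated — not aromatic (morpholine).
Ring C is planar and fully conjugated; 3 ring double bonds give 6 π electrons. 6 = 4(1)+2, so ring C is aromatic (benzene ring).
Ring D has four sp³ carbons, so it is not fully conjugated — not aromatic (cyclohexane ring).
Aromatic: C. Total: 1.

1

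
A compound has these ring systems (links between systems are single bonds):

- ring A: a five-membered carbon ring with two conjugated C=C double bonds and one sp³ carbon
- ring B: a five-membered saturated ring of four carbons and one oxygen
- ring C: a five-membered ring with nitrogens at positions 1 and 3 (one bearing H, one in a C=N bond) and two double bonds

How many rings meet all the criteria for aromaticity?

1

Ring A has one sp³ carbon, so it is not fully conjugated — not aromatic (cyclopentadiene).
Ring B has only sp³ atoms, so it is not fully conjugated — not aromatic (tetrahydrofuran).
Ring C is fully conjugated (every ring atom contributes a p orbital); 2 ring double bonds (4 π electrons) plus a heteroatom lone pair (2) give 6 π electrons. That satisfies 4n+2 with n=1, so ring C is aromatic (imidazole).
Aromatic: C. Total: 1.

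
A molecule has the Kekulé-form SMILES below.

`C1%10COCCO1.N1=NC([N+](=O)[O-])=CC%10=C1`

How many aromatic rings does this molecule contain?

The SMILES encodes a six-membered saturated ring with oxygens at positions 1 and 4; a six-membered ring with two adjacent nitrogens and three alternating double bonds.
The 6-membered ring with two oxygens (1,4) has only sp³ atoms, so it is not fully conjugated — not aromatic (1,4-dioxane).
The 6-membered ring with two nitrogens (1,2) is planar and fully conjugated; 3 ring double bonds give 6 π electrons. Since 6 = 4n+2 (n=1), it is aromatic (pyridazine).
1 of the 2 rings is aromatic. Total: 1.

1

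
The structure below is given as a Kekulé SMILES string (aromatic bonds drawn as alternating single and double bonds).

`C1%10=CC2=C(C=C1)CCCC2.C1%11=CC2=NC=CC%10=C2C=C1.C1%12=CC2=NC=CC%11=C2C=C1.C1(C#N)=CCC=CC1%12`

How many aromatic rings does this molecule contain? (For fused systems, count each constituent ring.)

5

The SMILES encodes a six-membered carbon ring with three alternating C=C double bonds, fused to a saturated six-membered carbon ring; two fused six-membered rings, each with three alternating double bonds; one ring is all carbon and the other has one ring nitrogen; two fused six-membered rings, each with three alternating double bonds; one ring is all carbon and the other has one ring nitrogen; a six-membered carbon ring with two isolated C=C double bonds and two sp³ carbons.
The 6-membered ring is fully conjugated (every ring atom contributes a p orbital); 3 ring double bonds give 6 π electrons. That satisfies 4n+2 with n=1, so it is aromatic (benzene ring).
The second 6-membered ring has four sp³ carbons, so it is not fully conjugated — not aromatic (cyclohexane ring).
The fused 6/6-membered bicyclic (with one nitrogen) is a single π system with 10 sp² atoms and 10 π electrons from ring double bonds. 10 = 4(2)+2, so the system is aromatic and both rings count as aromatic (quinoline).
The fused 6/6-membered bicyclic (with one nitrogen) is a single π system with 10 sp² atoms and 10 π electrons from ring double bonds. 10 = 4(2)+2, so the system is aromatic and both rings count as aromatic (quinoline).
The third 6-membered ring has two sp³ carbons, so it is not fully conjugated — not aromatic (1,4-cyclohexadiene).
5 of the 7 rings are aromatic. Total: 5.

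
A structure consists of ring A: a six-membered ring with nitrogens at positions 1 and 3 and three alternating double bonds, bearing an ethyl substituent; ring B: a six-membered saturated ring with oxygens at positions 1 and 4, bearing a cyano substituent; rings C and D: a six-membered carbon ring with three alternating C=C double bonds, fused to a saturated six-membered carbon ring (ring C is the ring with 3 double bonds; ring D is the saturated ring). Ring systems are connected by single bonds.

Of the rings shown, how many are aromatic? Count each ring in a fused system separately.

Ring A is fully conjugated (every ring atom contributes a p orbital); 3 ring double bonds give 6 π electrons. 6 = 4(1)+2, so ring A is aromatic (pyrimidine).
Ring B has only sp³ atoms, so it is not fully conjugated — not aromatic (1,4-dioxane).
Ring C is planar and fully conjugated; 3 ring double bonds give 6 π electrons. Since 6 = 4n+2 (n=1), ring C is aromatic (benzene ring).
Ring D has four sp³ carbons, so it is not fully conjugated — not aromatic (cyclohexane ring).
Aromatic: A, C. Total: 2.

2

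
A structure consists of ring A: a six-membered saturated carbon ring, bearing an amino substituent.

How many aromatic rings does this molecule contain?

Ring A has only sp³ atoms, so it is not fully conjugated — not aromatic (cyclohexane).

0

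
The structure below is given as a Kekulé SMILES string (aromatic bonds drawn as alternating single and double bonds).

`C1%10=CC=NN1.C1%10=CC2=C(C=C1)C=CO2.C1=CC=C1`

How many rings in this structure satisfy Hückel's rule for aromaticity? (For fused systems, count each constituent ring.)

The SMILES encodes a five-membered ring with two adjacent nitrogens (one bearing H, one in a double bond) and two double bonds; a six-membered carbon ring with three alternating C=C double bonds, fused to a five-membered ring containing one oxygen and two C=C double bonds; a four-membered carbon ring with two alternating C=C double bonds.
The 5-membered ring with two adjacent nitrogens (one N–H, one =N–) is fully conjugated (every ring atom contributes a p orbital); 2 ring double bonds (4 π electrons) plus a heteroatom lone pair (2) give 6 π electrons. Since 6 = 4n+2 (n=1), it is aromatic (pyrazole).
The fused 6/5-membered bicyclic (with one oxygen) is a single π system with 9 sp² atoms and 10 π electrons from ring double bonds plus a heteroatom lone pair. 10 = 4(2)+2, so the system is aromatic and both rings count as aromatic (benzofuran).
The 4-membered ring has only sp² ring atoms; a planar conformation would have a fully conjugated π system of 4 electrons. But 4 = 4(1), which is 4n not 4n+2, so it is not aromatic (cyclobutadiene) — cyclobutadiene is antiaromatic and distorts to a rectangle.
3 of the 4 rings are aromatic. Total: 3.

3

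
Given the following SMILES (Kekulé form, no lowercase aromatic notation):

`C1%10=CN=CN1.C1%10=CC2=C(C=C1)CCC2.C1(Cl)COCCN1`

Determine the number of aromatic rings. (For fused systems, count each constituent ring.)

2

The SMILES encodes a five-membered ring with nitrogens at positions 1 and 3 (one bearing H, one in a C=N bond) and two double bonds; a six-membered carbon ring with three alternating C=C double bonds, fused to a saturated five-membered carbon ring; a six-membered saturated ring with an oxygen and an N–H nitrogen at positions 1 and 4.
The 5-membered ring with two nitrogens (one N–H, one =N–) is planar and fully conjugated; 2 ring double bonds (4 π electrons) plus a heteroatom lone pair (2) give 6 π electrons. 6 = 4(1)+2, so it is aromatic (imidazole).
The 6-membered ring is fully conjugated (every ring atom contributes a p orbital); 3 ring double bonds give 6 π electrons. Since 6 = 4n+2 (n=1), it is aromatic (benzene ring).
The 5-membered ring has three sp³ carbons, so it is not fully conjugated — not aromatic (cyclopentane ring).
The 6-membered ring with one oxygen and one N–H (1,4) has only sp³ atoms, so it is not fully conjugated — not aromatic (morpholine).
2 of the 4 rings are aromatic. Total: 2.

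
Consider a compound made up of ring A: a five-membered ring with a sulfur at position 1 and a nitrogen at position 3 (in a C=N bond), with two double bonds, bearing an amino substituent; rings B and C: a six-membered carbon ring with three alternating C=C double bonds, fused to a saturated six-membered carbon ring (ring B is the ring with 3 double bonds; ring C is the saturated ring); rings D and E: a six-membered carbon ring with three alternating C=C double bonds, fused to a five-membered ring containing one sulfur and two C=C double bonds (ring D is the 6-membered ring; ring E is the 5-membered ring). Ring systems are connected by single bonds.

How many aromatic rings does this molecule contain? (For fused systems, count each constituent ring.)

Ring A is fully conjugated (every ring atom contributes a p orbital); 2 ring double bonds (4 π electrons) plus a heteroatom lone pair (2) give 6 π electrons. 6 = 4(1)+2, so ring A is aromatic (thiazole).
Ring B is fully conjugated (every ring atom contributes a p orbital); 3 ring double bonds give 6 π electrons. 6 = 4(1)+2, so ring B is aromatic (benzene ring).
Ring C has four sp³ carbons, so it is not fully conjugated — not aromatic (cyclohexane ring).
Rings D and E form a fused bicyclic system (with one sulfur) with 9 sp² atoms and 10 π electrons from ring double bonds plus a heteroatom lone pair. 10 = 4(2)+2, so the system is aromatic and both rings count as aromatic (benzothiophene).
Aromatic: A, B, D, E. Total: 4.

4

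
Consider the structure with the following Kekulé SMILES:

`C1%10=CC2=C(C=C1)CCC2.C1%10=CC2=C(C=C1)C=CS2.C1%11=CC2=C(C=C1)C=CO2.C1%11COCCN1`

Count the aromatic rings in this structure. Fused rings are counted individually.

The SMILES encodes a six-membered carbon ring with three alternating C=C double bonds, fused to a saturated five-membered carbon ring; a six-membered carbon ring with three alternating C=C double bonds, fused to a five-membered ring containing one sulfur and two C=C double bonds; a six-membered carbon ring with three alternating C=C double bonds, fused to a five-membered ring containing one oxygen and two C=C double bonds; a six-membered saturated ring with an oxygen and an N–H nitrogen at positions 1 and 4.
The 6-membered ring is fully conjugated (every ring atom contributes a p orbital); 3 ring double bonds give 6 π electrons. 6 = 4(1)+2, so it is aromatic (benzene ring).
The 5-membered ring has three sp³ carbons, so it is not fully conjugated — not aromatic (cyclopentane ring).
The fused 6/5-membered bicyclic (with one sulfur) is a single π system with 9 sp² atoms and 10 π electrons from ring double bonds plus a heteroatom lone pair. 10 = 4(2)+2, so the system is aromatic and both rings count as aromatic (benzothiophene).
The fused 6/5-membered bicyclic (with one oxygen) is a single π system with 9 sp² atoms and 10 π electrons from ring double bonds plus a heteroatom lone pair. 10 = 4(2)+2, so the system is aromatic and both rings count as aromatic (benzofuran).
The 6-membered ring with one oxygen and one N–H (1,4) has only sp³ atoms, so it is not fully conjugated — not aromatic (morpholine).
5 of the 7 rings are aromatic. Total: 5.

5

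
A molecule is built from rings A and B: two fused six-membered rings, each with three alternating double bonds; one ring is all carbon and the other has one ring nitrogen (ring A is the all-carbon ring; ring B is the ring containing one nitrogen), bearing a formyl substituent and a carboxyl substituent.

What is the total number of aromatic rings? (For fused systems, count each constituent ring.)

2

Rings A and B form a fused bicyclic system (with one nitrogen) with 10 sp² atoms and 10 π electrons from ring double bonds. 10 = 4(2)+2, so the system is aromatic and both rings count as aromatic (quinoline).
Aromatic: A, B. Total: 2.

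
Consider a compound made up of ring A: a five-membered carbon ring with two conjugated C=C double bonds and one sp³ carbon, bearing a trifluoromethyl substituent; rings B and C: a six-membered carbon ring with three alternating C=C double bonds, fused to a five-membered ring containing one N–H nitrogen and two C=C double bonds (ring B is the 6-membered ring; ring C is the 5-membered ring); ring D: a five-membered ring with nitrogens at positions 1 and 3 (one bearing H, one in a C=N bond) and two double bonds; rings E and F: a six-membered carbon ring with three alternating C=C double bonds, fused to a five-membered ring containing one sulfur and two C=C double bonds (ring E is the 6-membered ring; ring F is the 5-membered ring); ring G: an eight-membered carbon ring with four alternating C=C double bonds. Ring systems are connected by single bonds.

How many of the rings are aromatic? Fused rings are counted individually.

Ring A has one sp³ carbon, so it is not fully conjugated — not aromatic (cyclopentadiene).
Rings B and C form a fused bicyclic system (with one N–H) with 9 sp² atoms and 10 π electrons from ring double bonds plus a heteroatom lone pair. 10 = 4(2)+2, so the system is aromatic and both rings count as aromatic (indole).
Ring D is planar and fully conjugated; 2 ring double bonds (4 π electrons) plus a heteroatom lone pair (2) give 6 π electrons. 6 = 4(1)+2, so ring D is aromatic (imidazole).
Rings E and F form a fused bicyclic system (with one sulfur) with 9 sp² atoms and 10 π electrons from ring double bonds plus a heteroatom lone pair. 10 = 4(2)+2, so the system is aromatic and both rings count as aromatic (benzothiophene).
Ring G has only sp² ring atoms; a planar conformation would have a fully conjugated π system of 8 electrons. But 8 = 4(2), which is 4n not 4n+2, so ring G is not aromatic (cyclooctatetraene) — cyclooctatetraene distorts into a non-planar tub to avoid antiaromaticity.
Aromatic: B, C, D, E, F. Total: 5.

5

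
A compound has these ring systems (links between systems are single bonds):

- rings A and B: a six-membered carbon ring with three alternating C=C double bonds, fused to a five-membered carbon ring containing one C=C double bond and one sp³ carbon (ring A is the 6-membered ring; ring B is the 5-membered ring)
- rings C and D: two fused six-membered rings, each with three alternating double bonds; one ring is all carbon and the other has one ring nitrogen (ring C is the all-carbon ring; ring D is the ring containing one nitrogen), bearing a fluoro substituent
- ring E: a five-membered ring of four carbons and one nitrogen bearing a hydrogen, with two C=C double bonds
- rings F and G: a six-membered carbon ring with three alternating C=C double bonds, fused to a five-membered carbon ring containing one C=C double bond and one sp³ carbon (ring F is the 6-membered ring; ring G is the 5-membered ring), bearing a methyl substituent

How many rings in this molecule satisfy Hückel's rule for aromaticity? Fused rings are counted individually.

Ring A is fully conjugated (every ring atom contributes a p orbital); 3 ring double bonds give 6 π electrons. 6 = 4(1)+2, so ring A is aromatic (benzene ring).
Ring B has one sp³ carbon, so it is not fully conjugated — not aromatic (cyclopentene ring).
Rings C and D form a fused bicyclic system (with one nitrogen) with 10 sp² atoms and 10 π electrons from ring double bonds. 10 = 4(2)+2, so the system is aromatic and both rings count as aromatic (quinoline).
Ring E has a continuous p-orbital overlap around the ring; 2 ring double bonds (4 π electrons) plus a heteroatom lone pair (2) give 6 π electrons. 6 = 4(1)+2, so ring E is aromatic (pyrrole).
Ring F is fully conjugated (every ring atom contributes a p orbital); 3 ring double bonds give 6 π electrons. That satisfies 4n+2 with n=1, so ring F is aromatic (benzene ring).
Ring G has one sp³ carbon, so it is not fully conjugated — not aromatic (cyclopentene ring).
Aromatic: A, C, D, E, F. Total: 5.

5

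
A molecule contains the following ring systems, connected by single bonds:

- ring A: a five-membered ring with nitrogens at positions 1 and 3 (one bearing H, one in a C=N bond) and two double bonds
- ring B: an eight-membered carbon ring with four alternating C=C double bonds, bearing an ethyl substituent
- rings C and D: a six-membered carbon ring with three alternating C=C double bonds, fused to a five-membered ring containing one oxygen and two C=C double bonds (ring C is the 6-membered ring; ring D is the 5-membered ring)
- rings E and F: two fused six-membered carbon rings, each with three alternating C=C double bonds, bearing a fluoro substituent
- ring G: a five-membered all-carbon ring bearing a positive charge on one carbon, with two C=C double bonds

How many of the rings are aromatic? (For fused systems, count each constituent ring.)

5

Ring A has a continuous p-orbital overlap around the ring; 2 ring double bonds (4 π electrons) plus a heteroatom lone pair (2) give 6 π electrons. That satisfies 4n+2 with n=1, so ring A is aromatic (imidazole).
Ring B has only sp² ring atoms; a planar conformation would have a fully conjugated π system of 8 electrons. But 8 = 4(2), which is 4n not 4n+2, so ring B is not aromatic (cyclooctatetraene) — cyclooctatetraene distorts into a non-planar tub to avoid antiaromaticity.
Rings C and D form a fused bicyclic system (with one oxygen) with 9 sp² atoms and 10 π electrons from ring double bonds plus a heteroatom lone pair. 10 = 4(2)+2, so the system is aromatic and both rings count as aromatic (benzofuran).
Rings E and F form a fused bicyclic system with 10 sp² atoms and 10 π electrons from ring double bonds. 10 = 4(2)+2, so the system is aromatic and both rings count as aromatic (naphthalene).
Ring G has only sp² ring atoms; a planar conformation would have a fully conjugated π system of 4 electrons. But 4 = 4(1), which is 4n not 4n+2, so ring G is not aromatic (cyclopentadienyl cation).
Aromatic: A, C, D, E, F. Total: 5.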